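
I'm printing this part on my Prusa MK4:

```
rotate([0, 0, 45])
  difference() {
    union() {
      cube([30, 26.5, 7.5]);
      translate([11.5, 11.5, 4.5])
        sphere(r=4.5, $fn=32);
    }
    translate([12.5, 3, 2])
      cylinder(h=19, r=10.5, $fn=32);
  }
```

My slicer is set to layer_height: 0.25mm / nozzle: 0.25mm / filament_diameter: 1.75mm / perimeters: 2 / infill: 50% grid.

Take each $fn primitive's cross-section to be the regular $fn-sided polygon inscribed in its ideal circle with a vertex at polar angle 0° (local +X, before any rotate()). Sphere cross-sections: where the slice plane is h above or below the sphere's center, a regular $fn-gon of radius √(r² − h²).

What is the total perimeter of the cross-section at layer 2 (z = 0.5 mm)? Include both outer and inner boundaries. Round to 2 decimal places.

113.00 mm

At z = 0.5 mm: the 30×26.5 cube contributes its full rectangle (perimeter 113.00 mm); the r=4.5 sphere at (11.5, 11.5) slices to a regular 32-gon of circumradius 2.062 (√(r²−h²) with h=4 from center) (perimeter = 2·32·2.062·sin(180°/32) = 12.93 mm); Combining (union): the r=4.5 sphere at (11.5, 11.5) lies entirely inside the 30×26.5 cube, so the union is just the 30×26.5 cube — boundary = 113.00 mm; the cylinder at (12.5, 3) is absent (z outside [2, 21]); After the difference (first − rest): none of the subtracted shapes is present at this height, so the result so far is unchanged — boundary = 113.00 mm; (rotated 45° about Z; rotation is an isometry so areas/perimeters/island counts are preserved). Overall, the cross-section is a single solid region. Total boundary length (outer) = 113.00 mm.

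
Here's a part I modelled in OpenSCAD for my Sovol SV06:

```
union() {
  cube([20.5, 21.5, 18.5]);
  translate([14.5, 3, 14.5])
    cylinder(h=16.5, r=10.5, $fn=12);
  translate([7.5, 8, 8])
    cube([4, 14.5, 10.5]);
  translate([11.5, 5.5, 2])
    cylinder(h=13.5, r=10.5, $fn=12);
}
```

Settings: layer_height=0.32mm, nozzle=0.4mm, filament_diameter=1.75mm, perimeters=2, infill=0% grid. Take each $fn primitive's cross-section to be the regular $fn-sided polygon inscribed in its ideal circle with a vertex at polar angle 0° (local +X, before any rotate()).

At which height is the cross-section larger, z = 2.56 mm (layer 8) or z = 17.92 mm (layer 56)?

Layer 8 (z = 2.56): the cube (footprint 20.5×21.5) is included at this height (area 440.75 mm²); the cylinder at (14.5, 3) does not reach this height (z outside [14.5, 31]); the cube at (7.5, 8) is absent (z outside [8, 18.5]); the r=10.5 cylinder at (11.5, 5.5) gives a regular 12-gon of circumradius 10.5 (constant along its height) (area = (12/2)·10.500²·sin(360°/12) = 330.75 mm²); Combining (union): the regions partially overlap — summed areas 771.50 mm² minus the doubly-counted overlap 264.35 mm² gives 507.15 mm² — area = 507.15 mm². So its area = 507.15 mm². Layer 56 (z = 17.92): the 20.5×21.5 cube contributes its full rectangle (area 440.75 mm²); the cylinder at (14.5, 3): section is a regular 12-gon, circumradius r=10.5 (area = (12/2)·10.500²·sin(360°/12) = 330.75 mm²); the cube at (7.5, 8) (footprint 4×14.5) is included at this height (area 58.00 mm²); the cylinder at (11.5, 5.5) is absent (z outside [2, 15.5]); Merging all regions: the regions partially overlap — summed areas 829.50 mm² minus the doubly-counted overlap 242.95 mm² gives 586.55 mm² — area = 586.55 mm². So its area = 586.55 mm². Layer 56 is larger (586.55 vs 507.15 mm²).

layer 56 (z = 17.92 mm)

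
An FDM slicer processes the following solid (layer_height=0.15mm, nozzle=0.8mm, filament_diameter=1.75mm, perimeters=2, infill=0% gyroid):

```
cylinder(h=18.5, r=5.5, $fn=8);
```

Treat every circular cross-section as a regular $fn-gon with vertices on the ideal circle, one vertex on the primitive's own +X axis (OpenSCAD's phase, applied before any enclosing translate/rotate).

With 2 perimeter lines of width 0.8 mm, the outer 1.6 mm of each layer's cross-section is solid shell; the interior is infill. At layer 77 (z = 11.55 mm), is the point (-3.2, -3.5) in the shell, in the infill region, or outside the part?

At z = 11.55 mm: the r=5.5 cylinder gives a regular 8-gon of circumradius 5.5 (constant along its height). Overall, the cross-section is a single solid region. The nearest boundary edge runs (-3.89, -3.89)→(-0.00, -5.50); distance from the point to it = 0.62 mm. The point is inside the cross-section, 0.62 mm from the nearest boundary — within the 1.6 mm shell band (2 × 0.8).

shell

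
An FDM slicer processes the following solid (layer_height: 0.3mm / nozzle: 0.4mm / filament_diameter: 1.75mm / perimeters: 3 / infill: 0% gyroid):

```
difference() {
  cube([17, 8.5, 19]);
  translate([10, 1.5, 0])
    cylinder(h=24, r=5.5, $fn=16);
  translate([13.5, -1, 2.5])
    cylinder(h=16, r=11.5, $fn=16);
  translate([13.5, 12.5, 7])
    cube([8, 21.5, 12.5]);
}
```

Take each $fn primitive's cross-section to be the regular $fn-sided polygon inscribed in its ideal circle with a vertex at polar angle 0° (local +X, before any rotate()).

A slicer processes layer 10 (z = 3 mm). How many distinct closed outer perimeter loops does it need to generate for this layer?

At z = 3 mm: the cube (footprint 17×8.5) is included at this height; the cylinder at (10, 1.5): section is a regular 16-gon, circumradius r=5.5; the cylinder at (13.5, -1): section is a regular 16-gon, circumradius r=11.5; the cube at (13.5, 12.5) is absent (z outside [7, 19.5]); Subtracting the remaining from the first: starting from the 17×8.5 cube, the r=5.5 cylinder at (10, 1.5) partially overlaps it — only the 62.36 mm² overlap (of its 92.61 mm²) is removed, clipping the outline; the r=11.5 cylinder at (13.5, -1) partially overlaps it — only the 49.39 mm² overlap (of its 404.88 mm²) is removed, clipping the outline — 1 connected region. The result has 1 disconnected region.

1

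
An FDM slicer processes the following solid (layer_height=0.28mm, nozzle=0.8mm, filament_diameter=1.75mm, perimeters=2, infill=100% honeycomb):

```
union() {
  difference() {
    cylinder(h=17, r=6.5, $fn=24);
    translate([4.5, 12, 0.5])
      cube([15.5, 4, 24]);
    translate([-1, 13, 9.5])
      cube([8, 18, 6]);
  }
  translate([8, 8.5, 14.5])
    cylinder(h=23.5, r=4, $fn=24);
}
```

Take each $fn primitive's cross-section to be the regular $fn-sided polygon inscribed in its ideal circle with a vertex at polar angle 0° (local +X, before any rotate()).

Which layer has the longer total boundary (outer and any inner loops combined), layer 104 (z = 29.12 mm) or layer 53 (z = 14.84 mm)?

Layer 104 (z = 29.12): the cylinder does not reach this height (z outside [0, 17]); the cube at (4.5, 12) is absent (z outside [0.5, 24.5]); the cube at (-1, 13) does not reach this height (z outside [9.5, 15.5]); Subtracting the remaining from the first: the first operand is absent here, so nothing remains; the r=4 cylinder at (8, 8.5) contributes a regular 24-gon of circumradius 4 (perimeter = 2·24·4.000·sin(180°/24) = 25.06 mm); Combining (union): only the r=4 cylinder at (8, 8.5) is present, so the union is just that shape — boundary = 25.06 mm. So its perimeter = 25.06 mm. Layer 53 (z = 14.84): the cylinder: section is a regular 24-gon, circumradius r=6.5 (perimeter = 2·24·6.500·sin(180°/24) = 40.72 mm); the cube at (4.5, 12) is present — its section is the full 15.5×4 rectangle (perimeter 39.00 mm); the 8×18 cube at (-1, 13) contributes its full rectangle (perimeter 52.00 mm); Taking the first minus the rest: starting from the r=6.5 cylinder, the 15.5×4 cube at (4.5, 12) misses the remaining region (no effect); the 8×18 cube at (-1, 13) misses the remaining region (no effect) — boundary = 40.72 mm; the r=4 cylinder at (8, 8.5) contributes a regular 24-gon of circumradius 4 (perimeter = 2·24·4.000·sin(180°/24) = 25.06 mm); Combining (union): the 2 present regions are separate (no shared area or edge), so areas and boundary lengths simply add and each stays a separate island — boundary = 65.79 mm. So its perimeter = 65.79 mm. Layer 53 is larger (65.79 vs 25.06 mm).

layer 53 (z = 14.84 mm)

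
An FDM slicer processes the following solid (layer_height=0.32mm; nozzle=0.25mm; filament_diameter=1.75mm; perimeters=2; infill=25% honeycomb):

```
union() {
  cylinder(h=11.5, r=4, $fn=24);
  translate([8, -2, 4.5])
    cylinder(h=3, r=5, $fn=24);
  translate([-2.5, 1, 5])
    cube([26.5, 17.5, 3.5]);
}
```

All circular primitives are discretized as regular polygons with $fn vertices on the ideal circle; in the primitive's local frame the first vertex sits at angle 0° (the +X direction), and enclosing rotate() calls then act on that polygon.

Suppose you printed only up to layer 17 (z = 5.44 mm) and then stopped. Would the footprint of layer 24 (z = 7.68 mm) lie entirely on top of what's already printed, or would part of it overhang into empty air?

Compare the two slices. At z = 5.44: the r=4 cylinder contributes a regular 24-gon of circumradius 4 (area = (24/2)·4.000²·sin(360°/24) = 49.69 mm²); the r=5 cylinder at (8, -2) gives a regular 24-gon of circumradius 5 (constant along its height) (area = (24/2)·5.000²·sin(360°/24) = 77.65 mm²); the cube at (-2.5, 1) (footprint 26.5×17.5) is included at this height (area 463.75 mm²); Taking the union: the regions partially overlap — summed areas 591.09 mm² minus the doubly-counted overlap 27.78 mm² gives 563.31 mm² — area = 563.31 mm². At z = 7.68: the r=4 cylinder gives a regular 24-gon of circumradius 4 (constant along its height) (area = (24/2)·4.000²·sin(360°/24) = 49.69 mm²); the cylinder at (8, -2) is absent (z outside [4.5, 7.5]); the 26.5×17.5 cube at (-2.5, 1) contributes its full rectangle (area 463.75 mm²); Merging all regions: the regions partially overlap — summed areas 513.44 mm² minus the doubly-counted overlap 15.23 mm² gives 498.21 mm² — area = 498.21 mm². Checking containment: the cross-section at z = 7.68 is a subset of the cross-section at z = 5.44.

entirely on top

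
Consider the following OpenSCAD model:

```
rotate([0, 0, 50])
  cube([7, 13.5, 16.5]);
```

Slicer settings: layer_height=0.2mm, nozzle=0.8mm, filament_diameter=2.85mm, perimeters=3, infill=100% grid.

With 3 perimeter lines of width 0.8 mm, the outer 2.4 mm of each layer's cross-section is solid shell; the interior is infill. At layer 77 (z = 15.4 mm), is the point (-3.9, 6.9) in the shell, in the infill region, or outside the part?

infill

At z = 15.4 mm: the cube (footprint 7×13.5) is included at this height; (whole slice rotated 50° about Z — lengths, areas and connectivity unchanged). Overall, the cross-section is a single solid region. Undo the 50° rotation: the query point maps to (2.779, 7.423) in the un-rotated model frame. The nearest boundary edge runs (0.00, 13.50)→(0.00, 0.00); distance from the point to it = 2.78 mm. The point is inside the cross-section and 2.78 mm from the nearest boundary — more than the 2.4 mm shell width (3 × 0.8), so it's in the infill interior.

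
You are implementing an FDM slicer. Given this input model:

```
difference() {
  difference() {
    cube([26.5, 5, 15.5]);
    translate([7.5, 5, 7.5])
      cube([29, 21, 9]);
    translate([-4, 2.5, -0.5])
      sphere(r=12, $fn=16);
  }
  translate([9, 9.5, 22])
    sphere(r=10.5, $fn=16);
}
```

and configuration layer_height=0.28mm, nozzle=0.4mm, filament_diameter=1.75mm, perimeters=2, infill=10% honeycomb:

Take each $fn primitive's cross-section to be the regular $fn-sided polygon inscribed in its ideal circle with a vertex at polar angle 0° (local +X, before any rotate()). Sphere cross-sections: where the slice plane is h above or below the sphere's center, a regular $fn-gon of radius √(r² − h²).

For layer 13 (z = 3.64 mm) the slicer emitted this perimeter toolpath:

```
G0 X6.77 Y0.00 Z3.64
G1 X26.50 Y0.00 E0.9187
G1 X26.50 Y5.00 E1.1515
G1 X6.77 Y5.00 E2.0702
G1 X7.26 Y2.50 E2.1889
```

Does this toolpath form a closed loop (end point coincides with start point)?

Start point (G0): (6.77, 0.00). End point (last G1): the path does not return to the start — open.

no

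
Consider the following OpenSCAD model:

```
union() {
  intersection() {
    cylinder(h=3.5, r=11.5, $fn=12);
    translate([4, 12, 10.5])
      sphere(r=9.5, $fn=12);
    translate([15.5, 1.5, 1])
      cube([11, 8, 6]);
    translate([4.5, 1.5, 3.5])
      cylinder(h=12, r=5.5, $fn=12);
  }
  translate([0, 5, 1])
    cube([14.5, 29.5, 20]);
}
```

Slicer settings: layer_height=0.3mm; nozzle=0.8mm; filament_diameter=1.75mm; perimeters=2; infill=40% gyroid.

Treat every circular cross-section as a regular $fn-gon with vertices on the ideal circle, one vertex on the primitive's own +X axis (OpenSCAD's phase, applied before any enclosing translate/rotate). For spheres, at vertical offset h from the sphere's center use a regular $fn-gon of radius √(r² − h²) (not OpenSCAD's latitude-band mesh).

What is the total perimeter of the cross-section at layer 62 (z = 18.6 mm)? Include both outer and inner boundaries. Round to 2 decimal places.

At z = 18.6 mm: the cylinder does not reach this height (z outside [0, 3.5]); the r=9.5 sphere at (4, 12) slices to a regular 12-gon of circumradius 4.964 (√(r²−h²) with h=8.1 from center) (perimeter = 2·12·4.964·sin(180°/12) = 30.83 mm); the cube at (15.5, 1.5) does not reach this height (z outside [1, 7]); the cylinder at (4.5, 1.5) is not intersected at this z (z outside [3.5, 15.5]); Keeping only the common overlap: at least one operand is absent at this height, so nothing remains; the cube at (0, 5) (footprint 14.5×29.5) is included at this height (perimeter 88.00 mm); Taking the union: only the 14.5×29.5 cube at (0, 5) is present, so the union is just that shape — boundary = 88.00 mm. Overall, the cross-section is a single solid region. Total boundary length (outer) = 88.00 mm.

88.00 mm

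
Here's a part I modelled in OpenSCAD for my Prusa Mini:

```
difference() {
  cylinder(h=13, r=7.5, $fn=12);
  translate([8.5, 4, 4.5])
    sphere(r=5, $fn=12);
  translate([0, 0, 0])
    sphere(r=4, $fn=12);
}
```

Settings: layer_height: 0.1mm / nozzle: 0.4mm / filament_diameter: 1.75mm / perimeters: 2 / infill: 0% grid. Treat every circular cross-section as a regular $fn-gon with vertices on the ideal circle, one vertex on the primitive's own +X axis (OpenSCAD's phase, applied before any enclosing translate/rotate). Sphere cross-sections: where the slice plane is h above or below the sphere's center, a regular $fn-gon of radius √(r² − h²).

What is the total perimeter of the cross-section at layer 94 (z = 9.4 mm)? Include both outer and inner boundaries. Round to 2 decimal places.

46.59 mm

At z = 9.4 mm: the r=7.5 cylinder gives a regular 12-gon of circumradius 7.5 (constant along its height) (perimeter = 2·12·7.500·sin(180°/12) = 46.59 mm); the r=5 sphere at (8.5, 4) contributes a regular 12-gon of circumradius √(5²−4.9²) = 0.995 (perimeter = 2·12·0.995·sin(180°/12) = 6.18 mm); the sphere is not intersected at this z (|z−center|=9.400 > r=4); After the difference (first − rest): starting from the r=7.5 cylinder, the r=5 sphere at (8.5, 4) misses the remaining region (no effect) — boundary = 46.59 mm. Overall, the cross-section is a single solid region. Total boundary length (outer) = 46.59 mm.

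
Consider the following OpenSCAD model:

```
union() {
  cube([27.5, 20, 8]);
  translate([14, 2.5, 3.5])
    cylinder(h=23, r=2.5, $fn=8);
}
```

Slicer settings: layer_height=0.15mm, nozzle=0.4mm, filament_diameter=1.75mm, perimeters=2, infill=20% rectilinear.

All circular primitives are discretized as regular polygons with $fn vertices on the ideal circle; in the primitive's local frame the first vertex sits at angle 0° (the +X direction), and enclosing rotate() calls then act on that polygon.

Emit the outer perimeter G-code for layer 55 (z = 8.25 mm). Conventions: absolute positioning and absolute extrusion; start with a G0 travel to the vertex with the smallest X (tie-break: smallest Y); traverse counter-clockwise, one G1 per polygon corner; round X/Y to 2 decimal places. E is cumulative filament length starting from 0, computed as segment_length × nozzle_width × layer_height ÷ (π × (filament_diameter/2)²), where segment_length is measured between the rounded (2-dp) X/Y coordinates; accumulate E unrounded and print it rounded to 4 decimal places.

At z = 8.25 mm: the cube is not intersected at this z (z outside [0, 8]); the r=2.5 cylinder at (14, 2.5) contributes a regular 8-gon of circumradius 2.5; Taking the union: only the r=2.5 cylinder at (14, 2.5) is present, so the union is just that shape — 1 connected region. The outline is a single polygon with 8 vertices. Extrusion per mm of travel: 0.4 × 0.15 / (π × 0.875²) = 0.024945. Accumulating E over each segment gives final E = 0.3821.

G0 X11.50 Y2.50 Z8.25
G1 X12.23 Y0.73 E0.0478
G1 X14.00 Y0.00 E0.0955
G1 X15.77 Y0.73 E0.1433
G1 X16.50 Y2.50 E0.1910
G1 X15.77 Y4.27 E0.2388
G1 X14.00 Y5.00 E0.2866
G1 X12.23 Y4.27 E0.3343
G1 X11.50 Y2.50 E0.3821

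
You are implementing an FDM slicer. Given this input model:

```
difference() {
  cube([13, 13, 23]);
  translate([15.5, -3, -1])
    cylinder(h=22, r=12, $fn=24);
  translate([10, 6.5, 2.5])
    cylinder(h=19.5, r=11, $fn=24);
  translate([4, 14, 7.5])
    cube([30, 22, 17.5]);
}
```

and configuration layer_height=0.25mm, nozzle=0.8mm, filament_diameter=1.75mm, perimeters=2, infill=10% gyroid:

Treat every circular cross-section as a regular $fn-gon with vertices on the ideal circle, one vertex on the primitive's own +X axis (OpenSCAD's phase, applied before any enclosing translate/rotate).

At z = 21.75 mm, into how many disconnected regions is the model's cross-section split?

At z = 21.75 mm: the cube is present — its section is the full 13×13 rectangle; the cylinder at (15.5, -3) is absent (z outside [-1, 21]); the cylinder at (10, 6.5): section is a regular 24-gon, circumradius r=11; the cube at (4, 14) (footprint 30×22) is included at this height; After the difference (first − rest): starting from the 13×13 cube, the r=11 cylinder at (10, 6.5) partially overlaps it — only the 166.74 mm² overlap (of its 375.81 mm²) is removed, clipping the outline; the 30×22 cube at (4, 14) misses the remaining region (no effect) — 2 connected regions. The result has 2 disconnected regions.

2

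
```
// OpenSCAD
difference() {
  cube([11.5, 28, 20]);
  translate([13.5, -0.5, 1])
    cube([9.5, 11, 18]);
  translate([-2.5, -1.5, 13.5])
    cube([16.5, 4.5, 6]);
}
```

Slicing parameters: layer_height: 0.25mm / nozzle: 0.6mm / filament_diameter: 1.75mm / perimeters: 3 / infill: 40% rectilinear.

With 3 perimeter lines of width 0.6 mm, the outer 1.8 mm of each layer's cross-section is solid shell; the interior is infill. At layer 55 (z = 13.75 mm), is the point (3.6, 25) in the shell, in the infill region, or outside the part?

infill

At z = 13.75 mm: the 11.5×28 cube contributes its full rectangle; the cube at (13.5, -0.5) (footprint 9.5×11) is included at this height; the cube at (-2.5, -1.5) (footprint 16.5×4.5) is included at this height; After the difference (first − rest): starting from the 11.5×28 cube, the 9.5×11 cube at (13.5, -0.5) misses the remaining region (no effect); the 16.5×4.5 cube at (-2.5, -1.5) partially overlaps it — only the 34.50 mm² overlap (of its 74.25 mm²) is removed, clipping the outline — 1 connected region. Overall, the cross-section is a single solid region. The nearest boundary edge runs (0.00, 28.00)→(11.50, 28.00); distance from the point to it = 3.00 mm. The point is inside the cross-section and 3.00 mm from the nearest boundary — more than the 1.8 mm shell width (3 × 0.6), so it's in the infill interior.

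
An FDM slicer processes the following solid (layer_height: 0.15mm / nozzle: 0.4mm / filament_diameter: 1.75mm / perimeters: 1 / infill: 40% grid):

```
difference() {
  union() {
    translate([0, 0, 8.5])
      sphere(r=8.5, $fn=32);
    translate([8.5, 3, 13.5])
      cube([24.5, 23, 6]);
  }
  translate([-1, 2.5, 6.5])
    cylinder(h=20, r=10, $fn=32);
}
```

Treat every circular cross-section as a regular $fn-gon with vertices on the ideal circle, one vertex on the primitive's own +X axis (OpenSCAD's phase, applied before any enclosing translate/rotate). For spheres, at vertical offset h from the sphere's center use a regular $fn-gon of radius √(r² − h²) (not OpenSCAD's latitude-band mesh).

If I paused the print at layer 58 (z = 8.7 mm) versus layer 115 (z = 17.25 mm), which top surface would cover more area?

Layer 58 (z = 8.7): the r=8.5 sphere contributes a regular 32-gon of circumradius √(8.5²−0.2²) = 8.498 (area = (32/2)·8.498²·sin(360°/32) = 225.40 mm²); the cube at (8.5, 3) is not intersected at this z (z outside [13.5, 19.5]); Combining (union): only the r=8.5 sphere is present, so the union is just that shape — area = 225.40 mm²; the r=10 cylinder at (-1, 2.5) contributes a regular 32-gon of circumradius 10 (area = (32/2)·10.000²·sin(360°/32) = 312.14 mm²); Subtracting the remaining from the first: starting from the result so far (225.40 mm²), the r=10 cylinder at (-1, 2.5) partially overlaps it — only the 211.34 mm² overlap (of its 312.14 mm²) is removed, clipping the outline — area = 14.06 mm². So its area = 14.06 mm². Layer 115 (z = 17.25): the sphere is not intersected at this z (|z−center|=8.750 > r=8.5); the cube at (8.5, 3) is present — its section is the full 24.5×23 rectangle (area 563.50 mm²); Taking the union: only the 24.5×23 cube at (8.5, 3) is present, so the union is just that shape — area = 563.50 mm²; the r=10 cylinder at (-1, 2.5) contributes a regular 32-gon of circumradius 10 (area = (32/2)·10.000²·sin(360°/32) = 312.14 mm²); Subtracting the remaining from the first: starting from that combined region (563.50 mm²), the r=10 cylinder at (-1, 2.5) partially overlaps it — only the 0.71 mm² overlap (of its 312.14 mm²) is removed, clipping the outline — area = 562.79 mm². So its area = 562.79 mm². Layer 115 is larger (562.79 vs 14.06 mm²).

layer 115 (z = 17.25 mm)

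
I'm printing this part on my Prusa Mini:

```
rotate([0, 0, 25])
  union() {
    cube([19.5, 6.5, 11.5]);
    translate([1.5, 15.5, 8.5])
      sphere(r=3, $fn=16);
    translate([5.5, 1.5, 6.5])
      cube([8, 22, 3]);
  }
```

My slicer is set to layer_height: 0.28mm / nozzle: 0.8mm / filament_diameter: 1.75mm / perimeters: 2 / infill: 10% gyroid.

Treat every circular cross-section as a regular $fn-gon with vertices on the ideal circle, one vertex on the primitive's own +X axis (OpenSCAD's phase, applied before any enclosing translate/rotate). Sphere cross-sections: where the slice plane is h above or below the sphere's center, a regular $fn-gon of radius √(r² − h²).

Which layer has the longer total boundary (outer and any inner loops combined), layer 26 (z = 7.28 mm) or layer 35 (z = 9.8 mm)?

layer 26 (z = 7.28 mm)

Layer 26 (z = 7.28): the cube is present — its section is the full 19.5×6.5 rectangle (perimeter 52.00 mm); the sphere at (1.5, 15.5): section is a regular 16-gon, circumradius = √(r²−h²) = √(3²−1.22²) = 2.741 (perimeter = 2·16·2.741·sin(180°/16) = 17.11 mm); the cube at (5.5, 1.5) (footprint 8×22) is included at this height (perimeter 60.00 mm); Taking the union: the regions partially overlap (shared area 40.00 mm²), so the edge portions inside another operand are dropped and the merged outline is re-measured after clipping — boundary = 103.11 mm; (whole slice rotated 25° about Z — lengths, areas and connectivity unchanged). So its perimeter = 103.11 mm. Layer 35 (z = 9.8): the 19.5×6.5 cube contributes its full rectangle (perimeter 52.00 mm); the sphere at (1.5, 15.5): section is a regular 16-gon, circumradius = √(r²−h²) = √(3²−1.3²) = 2.704 (perimeter = 2·16·2.704·sin(180°/16) = 16.88 mm); the cube at (5.5, 1.5) is not intersected at this z (z outside [6.5, 9.5]); Taking the union: the 2 present regions are separate (no shared area or edge), so areas and boundary lengths simply add and each stays a separate island — boundary = 68.88 mm; (rotated 25° about Z; rotation is an isometry so areas/perimeters/island counts are preserved). So its perimeter = 68.88 mm. Layer 26 is larger (103.11 vs 68.88 mm).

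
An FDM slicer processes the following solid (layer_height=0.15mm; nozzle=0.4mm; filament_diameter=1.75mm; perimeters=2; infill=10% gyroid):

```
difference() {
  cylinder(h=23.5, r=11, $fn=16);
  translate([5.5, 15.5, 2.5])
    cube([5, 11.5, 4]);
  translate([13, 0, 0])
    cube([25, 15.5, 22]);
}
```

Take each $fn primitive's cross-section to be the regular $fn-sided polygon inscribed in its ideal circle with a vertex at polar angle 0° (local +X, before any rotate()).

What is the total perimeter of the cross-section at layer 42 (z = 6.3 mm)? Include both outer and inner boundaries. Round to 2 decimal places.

68.67 mm

At z = 6.3 mm: the r=11 cylinder contributes a regular 16-gon of circumradius 11 (perimeter = 2·16·11.000·sin(180°/16) = 68.67 mm); the 5×11.5 cube at (5.5, 15.5) contributes its full rectangle (perimeter 33.00 mm); the cube at (13, 0) (footprint 25×15.5) is included at this height (perimeter 81.00 mm); Subtracting the remaining from the first: starting from the r=11 cylinder, the 5×11.5 cube at (5.5, 15.5) misses the remaining region (no effect); the 25×15.5 cube at (13, 0) misses the remaining region (no effect) — boundary = 68.67 mm. Overall, the cross-section is a single solid region. Total boundary length (outer) = 68.67 mm.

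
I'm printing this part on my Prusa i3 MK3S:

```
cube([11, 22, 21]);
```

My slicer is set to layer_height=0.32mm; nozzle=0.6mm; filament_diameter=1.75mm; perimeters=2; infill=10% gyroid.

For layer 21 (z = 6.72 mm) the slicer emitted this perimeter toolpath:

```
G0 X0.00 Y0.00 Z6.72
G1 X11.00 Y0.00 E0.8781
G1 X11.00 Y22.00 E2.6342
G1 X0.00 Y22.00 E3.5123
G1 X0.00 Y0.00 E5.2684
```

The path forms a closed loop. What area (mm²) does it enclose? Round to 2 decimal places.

Apply the shoelace formula to the sequence of (X, Y) vertices; enclosed area = 242.00 mm².

242.00 mm²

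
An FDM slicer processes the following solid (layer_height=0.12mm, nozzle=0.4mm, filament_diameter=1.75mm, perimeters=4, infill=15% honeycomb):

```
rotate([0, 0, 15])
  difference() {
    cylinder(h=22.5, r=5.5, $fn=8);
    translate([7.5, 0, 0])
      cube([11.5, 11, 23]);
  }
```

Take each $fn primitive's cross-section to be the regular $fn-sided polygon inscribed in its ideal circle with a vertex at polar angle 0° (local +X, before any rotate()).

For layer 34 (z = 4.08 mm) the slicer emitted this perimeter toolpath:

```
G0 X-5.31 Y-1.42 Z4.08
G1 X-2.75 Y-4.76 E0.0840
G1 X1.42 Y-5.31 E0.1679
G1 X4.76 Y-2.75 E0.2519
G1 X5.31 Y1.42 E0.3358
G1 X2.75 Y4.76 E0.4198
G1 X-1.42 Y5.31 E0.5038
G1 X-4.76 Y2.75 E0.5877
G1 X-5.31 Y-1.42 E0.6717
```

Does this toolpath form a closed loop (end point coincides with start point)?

Start point (G0): (-5.31, -1.42). End point (last G1): the path returns to the start — closed.

yes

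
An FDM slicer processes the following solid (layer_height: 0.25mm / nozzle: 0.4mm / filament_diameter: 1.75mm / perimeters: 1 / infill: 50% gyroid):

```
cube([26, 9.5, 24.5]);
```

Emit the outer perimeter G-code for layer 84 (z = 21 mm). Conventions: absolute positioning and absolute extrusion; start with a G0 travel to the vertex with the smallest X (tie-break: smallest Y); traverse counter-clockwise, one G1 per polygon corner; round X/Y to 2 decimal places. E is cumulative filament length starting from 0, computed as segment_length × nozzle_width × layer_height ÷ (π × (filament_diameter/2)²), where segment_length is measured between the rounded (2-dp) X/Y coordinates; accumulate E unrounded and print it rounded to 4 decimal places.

At z = 21 mm: the 26×9.5 cube contributes its full rectangle. The outline is a single polygon with 4 vertices. Extrusion per mm of travel: 0.4 × 0.25 / (π × 0.875²) = 0.041575. Accumulating E over each segment gives final E = 2.9518.

G0 X0.00 Y0.00 Z21.00
G1 X26.00 Y0.00 E1.0810
G1 X26.00 Y9.50 E1.4759
G1 X0.00 Y9.50 E2.5569
G1 X0.00 Y0.00 E2.9518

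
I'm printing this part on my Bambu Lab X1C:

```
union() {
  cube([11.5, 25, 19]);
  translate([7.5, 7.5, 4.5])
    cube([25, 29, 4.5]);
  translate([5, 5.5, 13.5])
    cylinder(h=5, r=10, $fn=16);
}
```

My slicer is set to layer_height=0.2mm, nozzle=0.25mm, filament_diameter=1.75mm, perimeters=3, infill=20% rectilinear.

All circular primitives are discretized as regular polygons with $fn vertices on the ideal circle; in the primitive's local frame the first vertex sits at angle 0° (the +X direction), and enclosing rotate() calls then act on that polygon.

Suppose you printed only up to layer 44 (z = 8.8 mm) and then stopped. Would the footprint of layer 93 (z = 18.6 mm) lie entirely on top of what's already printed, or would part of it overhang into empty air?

Compare the two slices. At z = 8.8: the 11.5×25 cube contributes its full rectangle (area 287.50 mm²); the 25×29 cube at (7.5, 7.5) contributes its full rectangle (area 725.00 mm²); the cylinder at (5, 5.5) is absent (z outside [13.5, 18.5]); Merging all regions: the regions partially overlap — summed areas 1012.50 mm² minus the doubly-counted overlap 70.00 mm² gives 942.50 mm² — area = 942.50 mm². At z = 18.6: the 11.5×25 cube contributes its full rectangle (area 287.50 mm²); the cube at (7.5, 7.5) is absent (z outside [4.5, 9]); the cylinder at (5, 5.5) is not intersected at this z (z outside [13.5, 18.5]); Merging all regions: only the 11.5×25 cube is present, so the union is just that shape — area = 287.50 mm². Checking containment: the cross-section at z = 18.6 is a subset of the cross-section at z = 8.8.

entirely on top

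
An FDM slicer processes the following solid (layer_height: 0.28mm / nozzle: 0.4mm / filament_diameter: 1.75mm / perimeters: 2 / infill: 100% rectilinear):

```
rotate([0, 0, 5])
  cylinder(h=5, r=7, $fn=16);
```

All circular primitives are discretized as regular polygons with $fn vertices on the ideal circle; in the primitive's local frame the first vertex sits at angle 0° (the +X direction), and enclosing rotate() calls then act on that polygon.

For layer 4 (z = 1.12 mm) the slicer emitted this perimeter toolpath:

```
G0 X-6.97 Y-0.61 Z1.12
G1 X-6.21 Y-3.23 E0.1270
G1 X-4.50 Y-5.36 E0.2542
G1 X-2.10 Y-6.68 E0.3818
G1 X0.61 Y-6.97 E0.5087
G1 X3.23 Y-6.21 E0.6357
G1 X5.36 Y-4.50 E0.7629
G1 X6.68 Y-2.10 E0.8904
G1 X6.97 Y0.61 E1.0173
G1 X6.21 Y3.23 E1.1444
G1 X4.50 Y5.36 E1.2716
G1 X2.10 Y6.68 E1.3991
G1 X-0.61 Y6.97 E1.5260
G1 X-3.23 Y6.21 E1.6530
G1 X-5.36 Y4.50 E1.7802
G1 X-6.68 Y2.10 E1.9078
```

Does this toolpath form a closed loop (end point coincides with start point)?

Start point (G0): (-6.97, -0.61). End point (last G1): the path does not return to the start — open.

no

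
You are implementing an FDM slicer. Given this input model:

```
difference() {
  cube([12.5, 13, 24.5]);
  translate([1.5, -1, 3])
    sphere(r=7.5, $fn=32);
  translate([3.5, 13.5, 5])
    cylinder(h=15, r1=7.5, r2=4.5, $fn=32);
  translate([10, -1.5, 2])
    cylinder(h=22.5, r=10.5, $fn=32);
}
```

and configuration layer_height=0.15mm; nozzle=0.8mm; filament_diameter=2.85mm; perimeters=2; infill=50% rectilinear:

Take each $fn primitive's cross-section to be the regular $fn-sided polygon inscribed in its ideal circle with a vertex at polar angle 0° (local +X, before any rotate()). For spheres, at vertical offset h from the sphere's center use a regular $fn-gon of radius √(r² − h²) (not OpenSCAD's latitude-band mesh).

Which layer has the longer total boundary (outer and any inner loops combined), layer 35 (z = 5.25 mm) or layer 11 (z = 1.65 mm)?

Layer 35 (z = 5.25): the 12.5×13 cube contributes its full rectangle (perimeter 51.00 mm); the r=7.5 sphere at (1.5, -1) slices to a regular 32-gon of circumradius 7.155 (√(r²−h²) with h=2.25 from center) (perimeter = 2·32·7.155·sin(180°/32) = 44.88 mm); the cone at (3.5, 13.5) (r1=7.5→r2=4.5) has section circumradius 7.450 here — a regular 32-gon (perimeter = 2·32·7.450·sin(180°/32) = 46.73 mm); the cylinder at (10, -1.5): section is a regular 32-gon, circumradius r=10.5 (perimeter = 2·32·10.500·sin(180°/32) = 65.87 mm); Taking the first minus the rest: starting from the 12.5×13 cube, the r=7.5 sphere at (1.5, -1) partially overlaps it — only the 41.96 mm² overlap (of its 159.78 mm²) is removed, clipping the outline; the cone at (3.5, 13.5) partially overlaps it — only the 62.84 mm² overlap (of its 173.25 mm²) is removed, clipping the outline; the r=10.5 cylinder at (10, -1.5) partially overlaps it — only the 47.93 mm² overlap (of its 344.14 mm²) is removed, clipping the outline — boundary = 20.36 mm. So its perimeter = 20.36 mm. Layer 11 (z = 1.65): the cube is present — its section is the full 12.5×13 rectangle (perimeter 51.00 mm); the sphere at (1.5, -1): section is a regular 32-gon, circumradius = √(r²−h²) = √(7.5²−1.35²) = 7.377 (perimeter = 2·32·7.377·sin(180°/32) = 46.28 mm); the cone at (3.5, 13.5) does not reach this height (z outside [5, 20]); the cylinder at (10, -1.5) does not reach this height (z outside [2, 24.5]); After the difference (first − rest): starting from the 12.5×13 cube, the r=7.5 sphere at (1.5, -1) partially overlaps it — only the 44.60 mm² overlap (of its 169.89 mm²) is removed, clipping the outline — boundary = 48.08 mm. So its perimeter = 48.08 mm. Layer 11 is larger (48.08 vs 20.36 mm).

layer 11 (z = 1.65 mm)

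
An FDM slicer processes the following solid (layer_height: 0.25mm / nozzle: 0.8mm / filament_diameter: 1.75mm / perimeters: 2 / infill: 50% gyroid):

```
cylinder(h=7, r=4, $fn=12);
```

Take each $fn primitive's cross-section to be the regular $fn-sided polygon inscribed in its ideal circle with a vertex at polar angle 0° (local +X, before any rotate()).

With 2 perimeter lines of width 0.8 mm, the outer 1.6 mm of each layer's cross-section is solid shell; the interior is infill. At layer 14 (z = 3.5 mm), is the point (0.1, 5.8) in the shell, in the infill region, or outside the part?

At z = 3.5 mm: the r=4 cylinder gives a regular 12-gon of circumradius 4 (constant along its height). Overall, the cross-section is a single solid region. The nearest boundary edge runs (2.00, 3.46)→(0.00, 4.00); distance from the point to it = 1.80 mm. The point is not inside any of the regions above, so it lies outside the cross-section (1.80 mm from the nearest boundary).

outside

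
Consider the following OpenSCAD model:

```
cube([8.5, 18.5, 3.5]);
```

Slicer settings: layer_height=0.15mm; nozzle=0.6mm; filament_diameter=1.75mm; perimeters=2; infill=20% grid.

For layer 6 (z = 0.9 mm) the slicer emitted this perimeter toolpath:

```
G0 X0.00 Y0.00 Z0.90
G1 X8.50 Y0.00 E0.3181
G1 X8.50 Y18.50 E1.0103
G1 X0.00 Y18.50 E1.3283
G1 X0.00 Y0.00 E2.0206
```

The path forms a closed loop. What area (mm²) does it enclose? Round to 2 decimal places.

157.25 mm²

Apply the shoelace formula to the sequence of (X, Y) vertices; enclosed area = 157.25 mm².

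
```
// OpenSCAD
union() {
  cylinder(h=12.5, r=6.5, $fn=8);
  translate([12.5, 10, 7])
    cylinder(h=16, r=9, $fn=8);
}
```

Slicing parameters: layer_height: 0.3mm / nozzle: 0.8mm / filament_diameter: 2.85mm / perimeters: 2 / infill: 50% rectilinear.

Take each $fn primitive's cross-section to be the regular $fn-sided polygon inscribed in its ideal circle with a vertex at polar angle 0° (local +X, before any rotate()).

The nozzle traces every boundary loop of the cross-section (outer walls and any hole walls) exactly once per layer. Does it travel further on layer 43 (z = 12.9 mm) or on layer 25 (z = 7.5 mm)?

Layer 43 (z = 12.9): the cylinder is absent (z outside [0, 12.5]); the r=9 cylinder at (12.5, 10) gives a regular 8-gon of circumradius 9 (constant along its height) (perimeter = 2·8·9.000·sin(180°/8) = 55.11 mm); Merging all regions: only the r=9 cylinder at (12.5, 10) is present, so the union is just that shape — boundary = 55.11 mm. So its perimeter = 55.11 mm. Layer 25 (z = 7.5): the r=6.5 cylinder contributes a regular 8-gon of circumradius 6.5 (perimeter = 2·8·6.500·sin(180°/8) = 39.80 mm); the cylinder at (12.5, 10): section is a regular 8-gon, circumradius r=9 (perimeter = 2·8·9.000·sin(180°/8) = 55.11 mm); Merging all regions: the 2 present regions are separate (no shared area or edge), so areas and boundary lengths simply add and each stays a separate island — boundary = 94.91 mm. So its perimeter = 94.91 mm. Layer 25 is larger (94.91 vs 55.11 mm).

layer 25 (z = 7.5 mm)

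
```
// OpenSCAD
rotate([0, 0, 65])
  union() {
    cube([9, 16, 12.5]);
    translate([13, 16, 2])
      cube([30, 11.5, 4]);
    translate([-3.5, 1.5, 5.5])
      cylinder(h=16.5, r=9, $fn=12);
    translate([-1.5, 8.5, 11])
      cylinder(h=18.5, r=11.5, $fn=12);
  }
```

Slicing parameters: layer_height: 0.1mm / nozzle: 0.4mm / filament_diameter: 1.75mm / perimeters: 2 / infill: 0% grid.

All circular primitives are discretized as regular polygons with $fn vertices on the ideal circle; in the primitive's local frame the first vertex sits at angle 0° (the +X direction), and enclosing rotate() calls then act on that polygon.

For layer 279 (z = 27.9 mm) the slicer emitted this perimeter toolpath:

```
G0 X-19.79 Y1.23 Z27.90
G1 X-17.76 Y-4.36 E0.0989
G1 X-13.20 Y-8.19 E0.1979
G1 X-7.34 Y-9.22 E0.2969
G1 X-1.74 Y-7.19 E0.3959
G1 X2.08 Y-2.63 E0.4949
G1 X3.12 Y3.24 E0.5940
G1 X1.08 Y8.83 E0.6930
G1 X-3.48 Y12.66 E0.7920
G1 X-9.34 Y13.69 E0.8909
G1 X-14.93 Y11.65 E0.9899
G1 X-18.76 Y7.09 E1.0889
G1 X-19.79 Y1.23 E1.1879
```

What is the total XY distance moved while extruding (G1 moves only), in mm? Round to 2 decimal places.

71.43 mm

Sum the Euclidean lengths of each G1 segment: total = 71.43 mm.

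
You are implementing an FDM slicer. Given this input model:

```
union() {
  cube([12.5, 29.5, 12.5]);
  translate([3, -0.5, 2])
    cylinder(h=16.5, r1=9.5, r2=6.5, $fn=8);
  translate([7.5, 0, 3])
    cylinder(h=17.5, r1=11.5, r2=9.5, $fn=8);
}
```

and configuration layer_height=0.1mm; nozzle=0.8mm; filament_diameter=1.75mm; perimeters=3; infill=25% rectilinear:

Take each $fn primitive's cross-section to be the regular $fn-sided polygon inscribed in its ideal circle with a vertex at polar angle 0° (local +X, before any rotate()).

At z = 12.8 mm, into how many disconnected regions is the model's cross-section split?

At z = 12.8 mm: the cube is not intersected at this z (z outside [0, 12.5]); the cone at (3, -0.5) (r1=9.5→r2=6.5) has section circumradius 7.536 here — a regular 8-gon; the cone at (7.5, 0) (r1=11.5→r2=9.5) has section circumradius 10.380 here — a regular 8-gon; Combining (union): the regions partially overlap (shared area 141.50 mm²), so overlapping operands fuse into one piece — 1 connected region. The result has 1 disconnected region.

1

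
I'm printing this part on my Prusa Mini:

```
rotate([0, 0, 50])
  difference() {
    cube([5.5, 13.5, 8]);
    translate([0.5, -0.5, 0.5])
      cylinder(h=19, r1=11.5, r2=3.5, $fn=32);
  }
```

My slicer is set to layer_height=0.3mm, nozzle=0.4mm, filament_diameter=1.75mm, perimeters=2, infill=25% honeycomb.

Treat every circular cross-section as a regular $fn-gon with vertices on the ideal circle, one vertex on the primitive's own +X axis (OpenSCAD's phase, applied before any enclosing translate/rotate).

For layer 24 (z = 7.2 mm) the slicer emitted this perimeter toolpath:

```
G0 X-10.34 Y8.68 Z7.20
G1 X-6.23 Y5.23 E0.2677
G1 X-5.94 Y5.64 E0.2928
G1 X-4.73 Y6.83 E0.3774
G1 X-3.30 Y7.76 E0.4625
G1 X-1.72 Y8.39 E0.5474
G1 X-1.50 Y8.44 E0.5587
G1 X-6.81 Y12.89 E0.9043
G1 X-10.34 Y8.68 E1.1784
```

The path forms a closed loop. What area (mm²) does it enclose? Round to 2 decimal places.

Apply the shoelace formula to the sequence of (X, Y) vertices; enclosed area = 31.95 mm².

31.95 mm²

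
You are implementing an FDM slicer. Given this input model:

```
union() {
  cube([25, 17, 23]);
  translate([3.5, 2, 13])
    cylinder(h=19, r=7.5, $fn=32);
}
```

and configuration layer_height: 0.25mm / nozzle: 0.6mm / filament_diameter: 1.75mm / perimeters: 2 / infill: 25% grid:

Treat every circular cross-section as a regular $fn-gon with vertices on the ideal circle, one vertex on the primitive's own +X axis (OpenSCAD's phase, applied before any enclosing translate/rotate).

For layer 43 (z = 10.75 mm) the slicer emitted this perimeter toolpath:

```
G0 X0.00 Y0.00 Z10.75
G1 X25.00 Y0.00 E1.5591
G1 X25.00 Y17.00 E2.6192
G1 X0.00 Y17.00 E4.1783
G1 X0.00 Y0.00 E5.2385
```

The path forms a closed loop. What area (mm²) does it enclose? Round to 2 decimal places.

425.00 mm²

Apply the shoelace formula to the sequence of (X, Y) vertices; enclosed area = 425.00 mm².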